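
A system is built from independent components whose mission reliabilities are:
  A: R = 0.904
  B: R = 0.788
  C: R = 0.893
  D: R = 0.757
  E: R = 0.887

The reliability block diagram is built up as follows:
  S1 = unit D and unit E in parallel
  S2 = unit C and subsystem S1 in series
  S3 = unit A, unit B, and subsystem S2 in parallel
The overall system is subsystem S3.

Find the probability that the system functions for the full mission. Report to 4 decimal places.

Parallel (D and E): 1 − (1 − 0.757000)(1 − 0.887000) = 0.972541
Series (C and [0.972541]): 0.893000 × 0.972541 = 0.868479
Parallel (A, B, and [0.868479]): 1 − (1 − 0.904000)(1 − 0.788000)(1 − 0.868479) = 0.9973

0.9973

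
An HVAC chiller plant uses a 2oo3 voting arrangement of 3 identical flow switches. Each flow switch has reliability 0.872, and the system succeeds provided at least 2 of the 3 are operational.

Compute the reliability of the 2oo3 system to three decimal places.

R = Σ_{i=2}^{3} C(3,i) p^i (1−p)^{3−i} with p = 0.872
C(3,2)·0.872^2·0.128^1 = 0.29199
C(3,3)·0.872^3·0.128^0 = 0.66305
Sum = 0.955

0.955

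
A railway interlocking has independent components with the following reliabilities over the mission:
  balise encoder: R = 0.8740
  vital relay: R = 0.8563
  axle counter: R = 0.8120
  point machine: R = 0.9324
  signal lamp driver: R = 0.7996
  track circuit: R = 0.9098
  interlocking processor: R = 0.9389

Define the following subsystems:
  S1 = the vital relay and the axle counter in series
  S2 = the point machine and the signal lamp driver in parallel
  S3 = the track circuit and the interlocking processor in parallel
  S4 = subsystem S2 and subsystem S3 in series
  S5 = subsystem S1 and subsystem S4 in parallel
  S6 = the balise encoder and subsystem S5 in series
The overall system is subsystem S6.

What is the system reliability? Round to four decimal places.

0.8689

Series (vital relay and axle counter): 0.856300 × 0.812000 = 0.695316
Parallel (point machine and signal lamp driver): 1 − (1 − 0.932400)(1 − 0.799600) = 0.986453
Parallel (track circuit and interlocking processor): 1 − (1 − 0.909800)(1 − 0.938900) = 0.994489
Series ([0.986453] and [0.994489]): 0.986453 × 0.994489 = 0.981017
Parallel ([0.695316] and [0.981017]): 1 − (1 − 0.695316)(1 − 0.981017) = 0.994216
Series (balise encoder and [0.994216]): 0.874000 × 0.994216 = 0.8689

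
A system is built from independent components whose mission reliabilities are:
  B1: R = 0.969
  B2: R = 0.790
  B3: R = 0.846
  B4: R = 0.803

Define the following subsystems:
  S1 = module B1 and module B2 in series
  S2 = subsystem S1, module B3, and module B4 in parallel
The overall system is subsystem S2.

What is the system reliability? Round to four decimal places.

Series (B1 and B2): 0.969000 × 0.790000 = 0.765510
Parallel ([0.765510], B3, and B4): 1 − (1 − 0.765510)(1 − 0.846000)(1 − 0.803000) = 0.9929

0.9929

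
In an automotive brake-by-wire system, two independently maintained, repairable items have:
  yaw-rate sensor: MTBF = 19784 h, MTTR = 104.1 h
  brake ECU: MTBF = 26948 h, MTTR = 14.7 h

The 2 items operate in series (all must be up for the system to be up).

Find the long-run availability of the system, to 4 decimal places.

0.9942

A(yaw-rate sensor) = MTBF/(MTBF+MTTR) = 19784/(19784+104.1) = 0.994766
A(brake ECU) = MTBF/(MTBF+MTTR) = 26948/(26948+14.7) = 0.999455
Series availability: 0.994766 × 0.999455 = 0.9942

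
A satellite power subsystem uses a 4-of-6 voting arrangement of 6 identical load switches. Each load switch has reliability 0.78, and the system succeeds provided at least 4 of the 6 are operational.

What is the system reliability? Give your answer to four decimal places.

0.8750

R = Σ_{i=4}^{6} C(6,i) p^i (1−p)^{6−i} with p = 0.78
C(6,4)·0.78^4·0.22^2 = 0.268729
C(6,5)·0.78^5·0.22^1 = 0.381107
C(6,6)·0.78^6·0.22^0 = 0.225200
Sum = 0.8750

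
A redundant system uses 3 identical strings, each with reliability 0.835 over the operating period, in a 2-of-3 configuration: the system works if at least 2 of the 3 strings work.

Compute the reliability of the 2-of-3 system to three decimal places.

R = Σ_{i=2}^{3} C(3,i) p^i (1−p)^{3−i} with p = 0.835
C(3,2)·0.835^2·0.165^1 = 0.34513
C(3,3)·0.835^3·0.165^0 = 0.58218
Sum = 0.927

0.927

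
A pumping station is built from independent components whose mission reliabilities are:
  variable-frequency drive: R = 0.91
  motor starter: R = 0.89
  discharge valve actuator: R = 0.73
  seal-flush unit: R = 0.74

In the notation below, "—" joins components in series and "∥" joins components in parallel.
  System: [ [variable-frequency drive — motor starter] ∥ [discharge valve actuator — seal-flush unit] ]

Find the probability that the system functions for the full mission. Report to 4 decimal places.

0.9126

Series (variable-frequency drive and motor starter): 0.910000 × 0.890000 = 0.809900
Series (discharge valve actuator and seal-flush unit): 0.730000 × 0.740000 = 0.540200
Parallel ([0.809900] and [0.540200]): 1 − (1 − 0.809900)(1 − 0.540200) = 0.9126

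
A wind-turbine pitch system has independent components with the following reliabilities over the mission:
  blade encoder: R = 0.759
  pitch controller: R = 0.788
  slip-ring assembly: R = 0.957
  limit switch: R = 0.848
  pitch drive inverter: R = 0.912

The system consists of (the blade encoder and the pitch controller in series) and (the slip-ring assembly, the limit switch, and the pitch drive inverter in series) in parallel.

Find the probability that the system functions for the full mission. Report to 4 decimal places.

0.8956

Series (blade encoder and pitch controller): 0.759000 × 0.788000 = 0.598092
Series (slip-ring assembly, limit switch, and pitch drive inverter): 0.957000 × 0.848000 × 0.912000 = 0.740121
Parallel ([0.598092] and [0.740121]): 1 − (1 − 0.598092)(1 − 0.740121) = 0.8956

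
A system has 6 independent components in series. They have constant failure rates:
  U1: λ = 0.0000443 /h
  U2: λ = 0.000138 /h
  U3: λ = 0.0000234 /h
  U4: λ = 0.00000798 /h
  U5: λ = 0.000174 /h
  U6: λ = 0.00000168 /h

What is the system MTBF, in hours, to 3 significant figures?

Series of exponential components: λ_sys = Σ λ_i
λ_sys = 0.0000443 + 0.000138 + 0.0000234 + 0.00000798 + 0.000174 + 0.00000168 = 3.8936e-04 /h
MTBF = 1 / λ_sys = 2570 h

2570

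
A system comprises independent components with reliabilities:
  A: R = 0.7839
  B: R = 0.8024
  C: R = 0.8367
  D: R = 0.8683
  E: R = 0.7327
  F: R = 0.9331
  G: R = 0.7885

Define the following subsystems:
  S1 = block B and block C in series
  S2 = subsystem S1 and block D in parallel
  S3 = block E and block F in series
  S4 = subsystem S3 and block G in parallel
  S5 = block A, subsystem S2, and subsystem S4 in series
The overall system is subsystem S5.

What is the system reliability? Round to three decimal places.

Series (B and C): 0.80240 × 0.83670 = 0.67137
Parallel ([0.67137] and D): 1 − (1 − 0.67137)(1 − 0.86830) = 0.95672
Series (E and F): 0.73270 × 0.93310 = 0.68368
Parallel ([0.68368] and G): 1 − (1 − 0.68368)(1 − 0.78850) = 0.93310
Series (A, [0.95672], and [0.93310]): 0.78390 × 0.95672 × 0.93310 = 0.700

0.700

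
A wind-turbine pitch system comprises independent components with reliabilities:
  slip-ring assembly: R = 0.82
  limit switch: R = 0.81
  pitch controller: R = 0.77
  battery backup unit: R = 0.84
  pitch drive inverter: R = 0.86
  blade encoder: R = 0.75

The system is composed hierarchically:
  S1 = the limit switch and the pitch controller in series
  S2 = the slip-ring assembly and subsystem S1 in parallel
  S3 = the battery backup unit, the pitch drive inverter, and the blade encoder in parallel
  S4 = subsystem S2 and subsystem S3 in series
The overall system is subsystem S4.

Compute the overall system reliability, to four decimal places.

0.9270

Series (limit switch and pitch controller): 0.810000 × 0.770000 = 0.623700
Parallel (slip-ring assembly and [0.623700]): 1 − (1 − 0.820000)(1 − 0.623700) = 0.932266
Parallel (battery backup unit, pitch drive inverter, and blade encoder): 1 − (1 − 0.840000)(1 − 0.860000)(1 − 0.750000) = 0.994400
Series ([0.932266] and [0.994400]): 0.932266 × 0.994400 = 0.9270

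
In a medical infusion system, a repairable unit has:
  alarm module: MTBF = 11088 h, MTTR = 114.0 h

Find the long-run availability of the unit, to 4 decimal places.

A(alarm module) = MTBF/(MTBF+MTTR) = 11088/(11088+114.0) = 0.9898

0.9898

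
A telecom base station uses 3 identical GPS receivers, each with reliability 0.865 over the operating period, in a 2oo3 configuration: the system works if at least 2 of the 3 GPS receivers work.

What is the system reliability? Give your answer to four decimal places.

R = Σ_{i=2}^{3} C(3,i) p^i (1−p)^{3−i} with p = 0.865
C(3,2)·0.865^2·0.135^1 = 0.303031
C(3,3)·0.865^3·0.135^0 = 0.647215
Sum = 0.9502

0.9502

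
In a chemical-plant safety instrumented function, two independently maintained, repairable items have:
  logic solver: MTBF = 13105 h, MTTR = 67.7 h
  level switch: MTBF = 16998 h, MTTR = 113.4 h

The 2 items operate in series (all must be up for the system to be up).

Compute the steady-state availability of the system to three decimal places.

0.988

A(logic solver) = MTBF/(MTBF+MTTR) = 13105/(13105+67.7) = 0.994861
A(level switch) = MTBF/(MTBF+MTTR) = 16998/(16998+113.4) = 0.993373
Series availability: 0.994861 × 0.993373 = 0.988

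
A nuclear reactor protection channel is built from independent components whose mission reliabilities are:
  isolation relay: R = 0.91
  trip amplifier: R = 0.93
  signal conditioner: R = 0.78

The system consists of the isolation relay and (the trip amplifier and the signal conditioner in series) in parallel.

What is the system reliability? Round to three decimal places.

0.975

Series (trip amplifier and signal conditioner): 0.93000 × 0.78000 = 0.72540
Parallel (isolation relay and [0.72540]): 1 − (1 − 0.91000)(1 − 0.72540) = 0.975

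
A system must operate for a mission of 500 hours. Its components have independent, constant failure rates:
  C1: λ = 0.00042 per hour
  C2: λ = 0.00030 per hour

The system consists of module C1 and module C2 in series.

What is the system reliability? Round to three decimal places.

R(C1) = exp(−0.00042 × 500) = 0.81058
R(C2) = exp(−0.00030 × 500) = 0.86071
Series (C1 and C2): 0.81058 × 0.86071 = 0.698

0.698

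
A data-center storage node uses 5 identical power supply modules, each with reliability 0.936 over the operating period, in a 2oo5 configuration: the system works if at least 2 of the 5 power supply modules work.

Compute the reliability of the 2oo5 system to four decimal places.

0.9999

R = Σ_{i=2}^{5} C(5,i) p^i (1−p)^{5−i} with p = 0.936
C(5,2)·0.936^2·0.064^3 = 0.002297
C(5,3)·0.936^3·0.064^2 = 0.033588
C(5,4)·0.936^4·0.064^1 = 0.245614
C(5,5)·0.936^5·0.064^0 = 0.718421
Sum = 0.9999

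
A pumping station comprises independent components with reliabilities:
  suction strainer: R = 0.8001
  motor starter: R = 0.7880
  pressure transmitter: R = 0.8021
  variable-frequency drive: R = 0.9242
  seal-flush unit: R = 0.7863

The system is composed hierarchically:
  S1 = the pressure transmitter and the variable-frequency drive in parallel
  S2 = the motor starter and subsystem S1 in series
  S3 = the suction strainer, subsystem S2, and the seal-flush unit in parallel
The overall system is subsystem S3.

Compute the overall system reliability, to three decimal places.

0.990

Parallel (pressure transmitter and variable-frequency drive): 1 − (1 − 0.80210)(1 − 0.92420) = 0.98500
Series (motor starter and [0.98500]): 0.78800 × 0.98500 = 0.77618
Parallel (suction strainer, [0.77618], and seal-flush unit): 1 − (1 − 0.80010)(1 − 0.77618)(1 − 0.78630) = 0.990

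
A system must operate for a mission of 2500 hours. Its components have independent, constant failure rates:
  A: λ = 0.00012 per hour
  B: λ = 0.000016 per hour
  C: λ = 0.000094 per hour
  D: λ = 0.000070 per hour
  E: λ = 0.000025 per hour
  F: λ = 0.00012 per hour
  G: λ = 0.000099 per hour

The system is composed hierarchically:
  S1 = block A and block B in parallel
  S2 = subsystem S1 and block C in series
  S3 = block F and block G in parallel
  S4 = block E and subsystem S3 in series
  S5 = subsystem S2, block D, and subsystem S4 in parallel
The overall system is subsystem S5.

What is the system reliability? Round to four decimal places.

0.9960

R(A) = exp(−0.00012 × 2500) = 0.740818
R(B) = exp(−0.000016 × 2500) = 0.960789
R(C) = exp(−0.000094 × 2500) = 0.790571
R(D) = exp(−0.000070 × 2500) = 0.839457
R(E) = exp(−0.000025 × 2500) = 0.939413
R(F) = exp(−0.00012 × 2500) = 0.740818
R(G) = exp(−0.000099 × 2500) = 0.780750
Parallel (A and B): 1 − (1 − 0.740818)(1 − 0.960789) = 0.989837
Series ([0.989837] and C): 0.989837 × 0.790571 = 0.782536
Parallel (F and G): 1 − (1 − 0.740818)(1 − 0.780750) = 0.943174
Series (E and [0.943174]): 0.939413 × 0.943174 = 0.886030
Parallel ([0.782536], D, and [0.886030]): 1 − (1 − 0.782536)(1 − 0.839457)(1 − 0.886030) = 0.9960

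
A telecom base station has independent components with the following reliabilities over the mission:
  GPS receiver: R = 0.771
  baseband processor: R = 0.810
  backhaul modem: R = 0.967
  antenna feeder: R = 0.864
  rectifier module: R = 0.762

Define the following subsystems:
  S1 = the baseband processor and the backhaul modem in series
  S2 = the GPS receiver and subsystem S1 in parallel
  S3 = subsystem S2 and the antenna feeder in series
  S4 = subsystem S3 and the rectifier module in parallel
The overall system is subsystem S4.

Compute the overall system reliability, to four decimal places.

0.9574

Series (baseband processor and backhaul modem): 0.810000 × 0.967000 = 0.783270
Parallel (GPS receiver and [0.783270]): 1 − (1 − 0.771000)(1 − 0.783270) = 0.950369
Series ([0.950369] and antenna feeder): 0.950369 × 0.864000 = 0.821119
Parallel ([0.821119] and rectifier module): 1 − (1 − 0.821119)(1 − 0.762000) = 0.9574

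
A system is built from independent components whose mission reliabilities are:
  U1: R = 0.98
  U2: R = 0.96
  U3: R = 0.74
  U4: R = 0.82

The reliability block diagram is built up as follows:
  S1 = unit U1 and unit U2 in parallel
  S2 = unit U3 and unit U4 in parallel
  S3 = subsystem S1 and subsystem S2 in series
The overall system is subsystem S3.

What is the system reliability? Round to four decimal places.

Parallel (U1 and U2): 1 − (1 − 0.980000)(1 − 0.960000) = 0.999200
Parallel (U3 and U4): 1 − (1 − 0.740000)(1 − 0.820000) = 0.953200
Series ([0.999200] and [0.953200]): 0.999200 × 0.953200 = 0.9524

0.9524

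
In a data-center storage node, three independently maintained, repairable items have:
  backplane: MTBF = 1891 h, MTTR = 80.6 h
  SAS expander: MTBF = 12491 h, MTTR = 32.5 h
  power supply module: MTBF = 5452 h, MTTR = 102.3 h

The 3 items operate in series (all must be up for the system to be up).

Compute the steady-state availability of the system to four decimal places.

A(backplane) = MTBF/(MTBF+MTTR) = 1891/(1891+80.6) = 0.959119
A(SAS expander) = MTBF/(MTBF+MTTR) = 12491/(12491+32.5) = 0.997405
A(power supply module) = MTBF/(MTBF+MTTR) = 5452/(5452+102.3) = 0.981582
Series availability: 0.959119 × 0.997405 × 0.981582 = 0.9390

0.9390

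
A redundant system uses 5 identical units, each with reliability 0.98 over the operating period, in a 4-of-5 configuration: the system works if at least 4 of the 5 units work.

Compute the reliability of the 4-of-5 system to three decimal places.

0.996

R = Σ_{i=4}^{5} C(5,i) p^i (1−p)^{5−i} with p = 0.98
C(5,4)·0.98^4·0.02^1 = 0.09224
C(5,5)·0.98^5·0.02^0 = 0.90392
Sum = 0.996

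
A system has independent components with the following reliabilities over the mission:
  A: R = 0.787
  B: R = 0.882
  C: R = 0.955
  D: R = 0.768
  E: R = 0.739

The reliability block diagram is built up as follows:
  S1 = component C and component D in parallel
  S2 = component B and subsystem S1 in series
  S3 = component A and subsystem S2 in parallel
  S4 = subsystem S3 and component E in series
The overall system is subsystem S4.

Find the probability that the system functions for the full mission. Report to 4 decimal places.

0.7190

Parallel (C and D): 1 − (1 − 0.955000)(1 − 0.768000) = 0.989560
Series (B and [0.989560]): 0.882000 × 0.989560 = 0.872792
Parallel (A and [0.872792]): 1 − (1 − 0.787000)(1 − 0.872792) = 0.972905
Series ([0.972905] and E): 0.972905 × 0.739000 = 0.7190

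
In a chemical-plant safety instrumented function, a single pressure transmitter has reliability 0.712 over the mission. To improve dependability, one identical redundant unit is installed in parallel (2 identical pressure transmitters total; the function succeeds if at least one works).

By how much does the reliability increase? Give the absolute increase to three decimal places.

R_before = 0.712
R_after = 1 − (1 − 0.712)^2 = 0.917
ΔR = 0.917 − 0.712 = 0.205

0.205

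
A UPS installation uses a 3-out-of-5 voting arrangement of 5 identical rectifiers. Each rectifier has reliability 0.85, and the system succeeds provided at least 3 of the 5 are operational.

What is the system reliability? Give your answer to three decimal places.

0.973

R = Σ_{i=3}^{5} C(5,i) p^i (1−p)^{5−i} with p = 0.85
C(5,3)·0.85^3·0.15^2 = 0.13818
C(5,4)·0.85^4·0.15^1 = 0.39150
C(5,5)·0.85^5·0.15^0 = 0.44371
Sum = 0.973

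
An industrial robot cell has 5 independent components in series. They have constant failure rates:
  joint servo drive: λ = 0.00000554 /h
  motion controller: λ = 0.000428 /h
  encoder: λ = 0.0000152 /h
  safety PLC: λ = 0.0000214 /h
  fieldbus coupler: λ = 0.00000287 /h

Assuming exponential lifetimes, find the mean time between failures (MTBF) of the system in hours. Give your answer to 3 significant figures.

Series of exponential components: λ_sys = Σ λ_i
λ_sys = 0.00000554 + 0.000428 + 0.0000152 + 0.0000214 + 0.00000287 = 4.7301e-04 /h
MTBF = 1 / λ_sys = 2110 h

2110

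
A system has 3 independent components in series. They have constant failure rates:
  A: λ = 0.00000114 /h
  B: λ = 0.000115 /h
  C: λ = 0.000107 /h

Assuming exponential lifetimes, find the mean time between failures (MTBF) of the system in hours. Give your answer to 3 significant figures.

4480

Series of exponential components: λ_sys = Σ λ_i
λ_sys = 0.00000114 + 0.000115 + 0.000107 = 2.2314e-04 /h
MTBF = 1 / λ_sys = 4480 h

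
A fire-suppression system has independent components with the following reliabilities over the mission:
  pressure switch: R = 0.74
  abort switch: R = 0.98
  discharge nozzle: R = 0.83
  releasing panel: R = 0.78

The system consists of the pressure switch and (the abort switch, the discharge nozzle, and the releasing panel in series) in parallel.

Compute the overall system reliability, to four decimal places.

Series (abort switch, discharge nozzle, and releasing panel): 0.980000 × 0.830000 × 0.780000 = 0.634452
Parallel (pressure switch and [0.634452]): 1 − (1 − 0.740000)(1 − 0.634452) = 0.9050

0.9050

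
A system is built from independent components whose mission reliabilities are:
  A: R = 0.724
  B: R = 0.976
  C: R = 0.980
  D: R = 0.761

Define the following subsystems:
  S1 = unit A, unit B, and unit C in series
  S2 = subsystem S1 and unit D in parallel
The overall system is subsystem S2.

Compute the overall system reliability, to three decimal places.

0.927

Series (A, B, and C): 0.72400 × 0.97600 × 0.98000 = 0.69249
Parallel ([0.69249] and D): 1 − (1 − 0.69249)(1 − 0.76100) = 0.927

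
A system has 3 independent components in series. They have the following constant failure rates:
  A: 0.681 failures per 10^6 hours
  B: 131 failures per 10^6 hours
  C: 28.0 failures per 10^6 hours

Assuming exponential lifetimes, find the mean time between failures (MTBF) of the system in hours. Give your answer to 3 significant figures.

Series of exponential components: λ_sys = Σ λ_i
λ_sys = 0.000000681 + 0.000131 + 0.0000280 = 1.5968e-04 /h
MTBF = 1 / λ_sys = 6260 h

6260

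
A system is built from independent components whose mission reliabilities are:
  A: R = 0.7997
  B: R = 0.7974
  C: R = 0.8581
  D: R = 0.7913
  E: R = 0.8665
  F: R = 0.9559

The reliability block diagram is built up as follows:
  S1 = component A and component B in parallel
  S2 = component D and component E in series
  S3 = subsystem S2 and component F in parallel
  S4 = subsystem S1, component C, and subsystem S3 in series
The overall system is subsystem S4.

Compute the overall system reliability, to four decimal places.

Parallel (A and B): 1 − (1 − 0.799700)(1 − 0.797400) = 0.959419
Series (D and E): 0.791300 × 0.866500 = 0.685661
Parallel ([0.685661] and F): 1 − (1 − 0.685661)(1 − 0.955900) = 0.986138
Series ([0.959419], C, and [0.986138]): 0.959419 × 0.858100 × 0.986138 = 0.8119

0.8119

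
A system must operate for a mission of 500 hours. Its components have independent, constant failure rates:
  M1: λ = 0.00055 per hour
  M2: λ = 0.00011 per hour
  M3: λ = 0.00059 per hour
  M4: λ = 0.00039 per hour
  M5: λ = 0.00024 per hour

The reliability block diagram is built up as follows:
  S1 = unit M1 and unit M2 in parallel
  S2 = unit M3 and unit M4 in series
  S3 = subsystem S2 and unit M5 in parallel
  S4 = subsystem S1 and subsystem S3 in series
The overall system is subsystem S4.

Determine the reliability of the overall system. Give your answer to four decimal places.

0.9439

R(M1) = exp(−0.00055 × 500) = 0.759572
R(M2) = exp(−0.00011 × 500) = 0.946485
R(M3) = exp(−0.00059 × 500) = 0.744532
R(M4) = exp(−0.00039 × 500) = 0.822835
R(M5) = exp(−0.00024 × 500) = 0.886920
Parallel (M1 and M2): 1 − (1 − 0.759572)(1 − 0.946485) = 0.987133
Series (M3 and M4): 0.744532 × 0.822835 = 0.612627
Parallel ([0.612627] and M5): 1 − (1 − 0.612627)(1 − 0.886920) = 0.956196
Series ([0.987133] and [0.956196]): 0.987133 × 0.956196 = 0.9439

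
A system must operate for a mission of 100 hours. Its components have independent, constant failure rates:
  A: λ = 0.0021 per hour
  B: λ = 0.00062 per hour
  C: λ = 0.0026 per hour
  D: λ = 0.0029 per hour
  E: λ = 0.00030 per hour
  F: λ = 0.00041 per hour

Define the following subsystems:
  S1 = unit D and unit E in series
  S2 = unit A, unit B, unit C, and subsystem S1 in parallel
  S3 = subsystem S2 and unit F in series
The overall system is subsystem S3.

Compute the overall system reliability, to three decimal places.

0.959

R(A) = exp(−0.0021 × 100) = 0.81058
R(B) = exp(−0.00062 × 100) = 0.93988
R(C) = exp(−0.0026 × 100) = 0.77105
R(D) = exp(−0.0029 × 100) = 0.74826
R(E) = exp(−0.00030 × 100) = 0.97045
R(F) = exp(−0.00041 × 100) = 0.95983
Series (D and E): 0.74826 × 0.97045 = 0.72615
Parallel (A, B, C, and [0.72615]): 1 − (1 − 0.81058)(1 − 0.93988)(1 − 0.77105)(1 − 0.72615) = 0.99929
Series ([0.99929] and F): 0.99929 × 0.95983 = 0.959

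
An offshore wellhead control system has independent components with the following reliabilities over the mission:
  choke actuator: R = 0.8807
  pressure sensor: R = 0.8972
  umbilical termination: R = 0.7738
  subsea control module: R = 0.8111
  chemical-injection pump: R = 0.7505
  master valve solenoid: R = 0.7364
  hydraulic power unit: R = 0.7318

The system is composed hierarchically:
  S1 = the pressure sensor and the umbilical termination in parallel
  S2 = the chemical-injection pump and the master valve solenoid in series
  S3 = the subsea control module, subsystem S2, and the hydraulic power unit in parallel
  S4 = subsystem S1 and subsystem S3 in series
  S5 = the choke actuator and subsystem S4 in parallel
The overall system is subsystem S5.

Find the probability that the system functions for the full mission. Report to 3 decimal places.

Parallel (pressure sensor and umbilical termination): 1 − (1 − 0.89720)(1 − 0.77380) = 0.97675
Series (chemical-injection pump and master valve solenoid): 0.75050 × 0.73640 = 0.55267
Parallel (subsea control module, [0.55267], and hydraulic power unit): 1 − (1 − 0.81110)(1 − 0.55267)(1 − 0.73180) = 0.97734
Series ([0.97675] and [0.97734]): 0.97675 × 0.97734 = 0.95462
Parallel (choke actuator and [0.95462]): 1 − (1 − 0.88070)(1 − 0.95462) = 0.995

0.995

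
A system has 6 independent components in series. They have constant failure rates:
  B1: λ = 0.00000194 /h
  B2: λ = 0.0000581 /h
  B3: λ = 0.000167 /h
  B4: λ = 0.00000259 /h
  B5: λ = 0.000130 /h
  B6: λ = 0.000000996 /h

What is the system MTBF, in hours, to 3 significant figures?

Series of exponential components: λ_sys = Σ λ_i
λ_sys = 0.00000194 + 0.0000581 + 0.000167 + 0.00000259 + 0.000130 + 0.000000996 = 3.6063e-04 /h
MTBF = 1 / λ_sys = 2770 h

2770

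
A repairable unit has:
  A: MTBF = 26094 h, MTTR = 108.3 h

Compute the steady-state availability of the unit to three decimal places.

0.996

A(A) = MTBF/(MTBF+MTTR) = 26094/(26094+108.3) = 0.996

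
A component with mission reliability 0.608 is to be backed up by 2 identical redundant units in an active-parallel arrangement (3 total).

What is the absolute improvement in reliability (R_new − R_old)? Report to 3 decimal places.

0.332

R_before = 0.608
R_after = 1 − (1 − 0.608)^3 = 0.940
ΔR = 0.940 − 0.608 = 0.332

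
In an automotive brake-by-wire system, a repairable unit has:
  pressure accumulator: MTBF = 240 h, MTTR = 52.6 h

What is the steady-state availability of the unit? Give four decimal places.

A(pressure accumulator) = MTBF/(MTBF+MTTR) = 240/(240+52.6) = 0.8202

0.8202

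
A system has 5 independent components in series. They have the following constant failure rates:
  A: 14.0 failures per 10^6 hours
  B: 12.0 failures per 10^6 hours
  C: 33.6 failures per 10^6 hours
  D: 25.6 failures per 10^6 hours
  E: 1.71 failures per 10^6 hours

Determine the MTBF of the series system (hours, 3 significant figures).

Series of exponential components: λ_sys = Σ λ_i
λ_sys = 0.0000140 + 0.0000120 + 0.0000336 + 0.0000256 + 0.00000171 = 8.6910e-05 /h
MTBF = 1 / λ_sys = 11500 h

11500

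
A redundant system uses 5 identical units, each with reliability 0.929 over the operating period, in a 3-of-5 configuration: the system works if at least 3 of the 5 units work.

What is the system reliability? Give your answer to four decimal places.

0.9968

R = Σ_{i=3}^{5} C(5,i) p^i (1−p)^{5−i} with p = 0.929
C(5,3)·0.929^3·0.071^2 = 0.040417
C(5,4)·0.929^4·0.071^1 = 0.264418
C(5,5)·0.929^5·0.071^0 = 0.691956
Sum = 0.9968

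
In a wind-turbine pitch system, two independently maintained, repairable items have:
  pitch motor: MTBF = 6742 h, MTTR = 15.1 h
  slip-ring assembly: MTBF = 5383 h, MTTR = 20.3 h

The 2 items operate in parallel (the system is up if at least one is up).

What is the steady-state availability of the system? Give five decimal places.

0.99999

A(pitch motor) = MTBF/(MTBF+MTTR) = 6742/(6742+15.1) = 0.997765
A(slip-ring assembly) = MTBF/(MTBF+MTTR) = 5383/(5383+20.3) = 0.996243
Parallel availability: 1 − (1 − 0.997765)(1 − 0.996243) = 0.99999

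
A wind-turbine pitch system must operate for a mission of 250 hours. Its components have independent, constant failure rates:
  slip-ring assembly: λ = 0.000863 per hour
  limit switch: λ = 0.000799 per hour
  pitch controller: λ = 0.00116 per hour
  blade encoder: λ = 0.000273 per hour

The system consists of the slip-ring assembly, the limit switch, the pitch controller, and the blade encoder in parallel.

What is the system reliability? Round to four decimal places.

0.9994

R(slip-ring assembly) = exp(−0.000863 × 250) = 0.805937
R(limit switch) = exp(−0.000799 × 250) = 0.818935
R(pitch controller) = exp(−0.00116 × 250) = 0.748264
R(blade encoder) = exp(−0.000273 × 250) = 0.934027
Parallel (slip-ring assembly, limit switch, pitch controller, and blade encoder): 1 − (1 − 0.805937)(1 − 0.818935)(1 − 0.748264)(1 − 0.934027) = 0.9994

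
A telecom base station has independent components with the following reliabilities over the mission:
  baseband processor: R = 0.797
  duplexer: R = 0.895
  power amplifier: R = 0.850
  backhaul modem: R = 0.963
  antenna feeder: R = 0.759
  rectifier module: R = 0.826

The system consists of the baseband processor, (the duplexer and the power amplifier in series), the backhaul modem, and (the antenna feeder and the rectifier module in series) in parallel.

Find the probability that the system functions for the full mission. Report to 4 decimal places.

0.9993

Series (duplexer and power amplifier): 0.895000 × 0.850000 = 0.760750
Series (antenna feeder and rectifier module): 0.759000 × 0.826000 = 0.626934
Parallel (baseband processor, [0.760750], backhaul modem, and [0.626934]): 1 − (1 − 0.797000)(1 − 0.760750)(1 − 0.963000)(1 − 0.626934) = 0.9993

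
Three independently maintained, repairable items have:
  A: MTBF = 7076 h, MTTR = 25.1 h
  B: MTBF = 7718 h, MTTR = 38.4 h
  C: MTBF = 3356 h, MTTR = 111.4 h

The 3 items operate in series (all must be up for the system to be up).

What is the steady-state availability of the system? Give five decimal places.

A(A) = MTBF/(MTBF+MTTR) = 7076/(7076+25.1) = 0.996465
A(B) = MTBF/(MTBF+MTTR) = 7718/(7718+38.4) = 0.995049
A(C) = MTBF/(MTBF+MTTR) = 3356/(3356+111.4) = 0.967872
Series availability: 0.996465 × 0.995049 × 0.967872 = 0.95968

0.95968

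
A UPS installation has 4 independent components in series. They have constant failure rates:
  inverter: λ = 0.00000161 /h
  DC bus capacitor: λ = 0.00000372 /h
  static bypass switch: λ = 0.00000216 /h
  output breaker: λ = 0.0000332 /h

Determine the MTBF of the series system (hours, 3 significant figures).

Series of exponential components: λ_sys = Σ λ_i
λ_sys = 0.00000161 + 0.00000372 + 0.00000216 + 0.0000332 = 4.0690e-05 /h
MTBF = 1 / λ_sys = 24600 h

24600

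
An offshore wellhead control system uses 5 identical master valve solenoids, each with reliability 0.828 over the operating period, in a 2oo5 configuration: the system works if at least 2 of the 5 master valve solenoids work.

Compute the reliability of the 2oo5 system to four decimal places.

0.9962

R = Σ_{i=2}^{5} C(5,i) p^i (1−p)^{5−i} with p = 0.828
C(5,2)·0.828^2·0.172^3 = 0.034886
C(5,3)·0.828^3·0.172^2 = 0.167938
C(5,4)·0.828^4·0.172^1 = 0.404222
C(5,5)·0.828^5·0.172^0 = 0.389181
Sum = 0.9962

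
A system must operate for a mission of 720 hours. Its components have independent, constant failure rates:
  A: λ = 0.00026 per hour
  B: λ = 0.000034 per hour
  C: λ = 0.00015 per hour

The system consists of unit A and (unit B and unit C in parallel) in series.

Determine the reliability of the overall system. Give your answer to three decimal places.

0.827

R(A) = exp(−0.00026 × 720) = 0.82928
R(B) = exp(−0.000034 × 720) = 0.97582
R(C) = exp(−0.00015 × 720) = 0.89763
Parallel (B and C): 1 − (1 − 0.97582)(1 − 0.89763) = 0.99752
Series (A and [0.99752]): 0.82928 × 0.99752 = 0.827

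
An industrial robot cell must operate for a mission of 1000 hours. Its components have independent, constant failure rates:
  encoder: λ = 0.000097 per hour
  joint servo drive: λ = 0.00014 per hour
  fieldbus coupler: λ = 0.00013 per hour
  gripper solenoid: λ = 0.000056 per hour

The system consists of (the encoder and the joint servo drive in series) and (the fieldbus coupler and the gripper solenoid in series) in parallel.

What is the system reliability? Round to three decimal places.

R(encoder) = exp(−0.000097 × 1000) = 0.90756
R(joint servo drive) = exp(−0.00014 × 1000) = 0.86936
R(fieldbus coupler) = exp(−0.00013 × 1000) = 0.87810
R(gripper solenoid) = exp(−0.000056 × 1000) = 0.94554
Series (encoder and joint servo drive): 0.90756 × 0.86936 = 0.78900
Series (fieldbus coupler and gripper solenoid): 0.87810 × 0.94554 = 0.83028
Parallel ([0.78900] and [0.83028]): 1 − (1 − 0.78900)(1 − 0.83028) = 0.964

0.964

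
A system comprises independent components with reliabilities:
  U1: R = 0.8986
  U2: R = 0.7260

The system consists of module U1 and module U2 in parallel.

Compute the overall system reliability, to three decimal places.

0.972

Parallel (U1 and U2): 1 − (1 − 0.89860)(1 − 0.72600) = 0.972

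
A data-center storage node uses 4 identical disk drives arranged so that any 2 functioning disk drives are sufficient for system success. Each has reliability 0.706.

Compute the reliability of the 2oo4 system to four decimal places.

0.9208

R = Σ_{i=2}^{4} C(4,i) p^i (1−p)^{4−i} with p = 0.706
C(4,2)·0.706^2·0.294^2 = 0.258497
C(4,3)·0.706^3·0.294^1 = 0.413829
C(4,4)·0.706^4·0.294^0 = 0.248438
Sum = 0.9208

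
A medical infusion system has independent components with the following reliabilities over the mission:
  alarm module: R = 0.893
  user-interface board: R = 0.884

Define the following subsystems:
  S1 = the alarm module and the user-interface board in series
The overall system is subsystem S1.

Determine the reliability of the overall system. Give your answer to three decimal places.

Series (alarm module and user-interface board): 0.89300 × 0.88400 = 0.789

0.789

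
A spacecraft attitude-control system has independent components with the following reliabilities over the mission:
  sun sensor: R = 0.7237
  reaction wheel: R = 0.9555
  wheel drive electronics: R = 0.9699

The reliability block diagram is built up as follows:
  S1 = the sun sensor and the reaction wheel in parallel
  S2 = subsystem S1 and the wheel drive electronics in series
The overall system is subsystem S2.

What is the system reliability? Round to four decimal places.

0.9580

Parallel (sun sensor and reaction wheel): 1 − (1 − 0.723700)(1 − 0.955500) = 0.987705
Series ([0.987705] and wheel drive electronics): 0.987705 × 0.969900 = 0.9580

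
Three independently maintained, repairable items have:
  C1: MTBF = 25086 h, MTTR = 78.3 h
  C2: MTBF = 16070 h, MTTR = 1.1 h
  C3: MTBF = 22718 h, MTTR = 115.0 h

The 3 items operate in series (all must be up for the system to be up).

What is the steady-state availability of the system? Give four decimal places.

A(C1) = MTBF/(MTBF+MTTR) = 25086/(25086+78.3) = 0.996888
A(C2) = MTBF/(MTBF+MTTR) = 16070/(16070+1.1) = 0.999932
A(C3) = MTBF/(MTBF+MTTR) = 22718/(22718+115.0) = 0.994963
Series availability: 0.996888 × 0.999932 × 0.994963 = 0.9918

0.9918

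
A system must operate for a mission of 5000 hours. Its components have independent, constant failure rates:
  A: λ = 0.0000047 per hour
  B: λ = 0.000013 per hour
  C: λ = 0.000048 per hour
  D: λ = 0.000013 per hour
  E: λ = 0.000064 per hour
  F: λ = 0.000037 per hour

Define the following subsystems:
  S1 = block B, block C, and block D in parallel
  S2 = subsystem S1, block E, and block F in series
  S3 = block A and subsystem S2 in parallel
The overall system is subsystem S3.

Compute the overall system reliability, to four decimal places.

0.9908

R(A) = exp(−0.0000047 × 5000) = 0.976774
R(B) = exp(−0.000013 × 5000) = 0.937067
R(C) = exp(−0.000048 × 5000) = 0.786628
R(D) = exp(−0.000013 × 5000) = 0.937067
R(E) = exp(−0.000064 × 5000) = 0.726149
R(F) = exp(−0.000037 × 5000) = 0.831104
Parallel (B, C, and D): 1 − (1 − 0.937067)(1 − 0.786628)(1 − 0.937067) = 0.999155
Series ([0.999155], E, and F): 0.999155 × 0.726149 × 0.831104 = 0.602995
Parallel (A and [0.602995]): 1 − (1 − 0.976774)(1 − 0.602995) = 0.9908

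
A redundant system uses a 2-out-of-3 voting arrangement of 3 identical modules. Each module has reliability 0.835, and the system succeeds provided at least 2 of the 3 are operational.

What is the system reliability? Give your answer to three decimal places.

R = Σ_{i=2}^{3} C(3,i) p^i (1−p)^{3−i} with p = 0.835
C(3,2)·0.835^2·0.165^1 = 0.34513
C(3,3)·0.835^3·0.165^0 = 0.58218
Sum = 0.927

0.927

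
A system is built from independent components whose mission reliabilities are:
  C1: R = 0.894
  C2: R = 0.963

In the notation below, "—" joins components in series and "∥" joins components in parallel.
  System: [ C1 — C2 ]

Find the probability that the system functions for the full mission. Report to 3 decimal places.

0.861

Series (C1 and C2): 0.89400 × 0.96300 = 0.861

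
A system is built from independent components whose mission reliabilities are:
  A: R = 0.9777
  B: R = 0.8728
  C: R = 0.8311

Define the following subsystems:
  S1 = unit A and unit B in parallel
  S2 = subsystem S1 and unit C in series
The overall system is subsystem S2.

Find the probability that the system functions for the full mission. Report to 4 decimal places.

0.8287

Parallel (A and B): 1 − (1 − 0.977700)(1 − 0.872800) = 0.997163
Series ([0.997163] and C): 0.997163 × 0.831100 = 0.8287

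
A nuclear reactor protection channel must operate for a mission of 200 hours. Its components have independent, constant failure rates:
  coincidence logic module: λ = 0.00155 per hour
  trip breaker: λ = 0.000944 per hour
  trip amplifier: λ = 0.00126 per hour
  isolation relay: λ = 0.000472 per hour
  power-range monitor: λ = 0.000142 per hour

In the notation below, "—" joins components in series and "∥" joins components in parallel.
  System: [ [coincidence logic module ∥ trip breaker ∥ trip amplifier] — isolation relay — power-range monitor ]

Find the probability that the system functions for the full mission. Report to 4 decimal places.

R(coincidence logic module) = exp(−0.00155 × 200) = 0.733447
R(trip breaker) = exp(−0.000944 × 200) = 0.827952
R(trip amplifier) = exp(−0.00126 × 200) = 0.777245
R(isolation relay) = exp(−0.000472 × 200) = 0.909919
R(power-range monitor) = exp(−0.000142 × 200) = 0.971999
Parallel (coincidence logic module, trip breaker, and trip amplifier): 1 − (1 − 0.733447)(1 − 0.827952)(1 − 0.777245) = 0.989784
Series ([0.989784], isolation relay, and power-range monitor): 0.989784 × 0.909919 × 0.971999 = 0.8754

0.8754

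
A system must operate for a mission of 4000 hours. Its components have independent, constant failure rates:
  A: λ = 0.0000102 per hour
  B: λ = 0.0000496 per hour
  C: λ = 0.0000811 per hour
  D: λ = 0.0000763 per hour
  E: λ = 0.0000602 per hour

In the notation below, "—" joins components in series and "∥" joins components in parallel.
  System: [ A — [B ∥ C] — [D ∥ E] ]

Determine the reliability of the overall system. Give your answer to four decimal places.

0.8608

R(A) = exp(−0.0000102 × 4000) = 0.960021
R(B) = exp(−0.0000496 × 4000) = 0.820042
R(C) = exp(−0.0000811 × 4000) = 0.722961
R(D) = exp(−0.0000763 × 4000) = 0.736976
R(E) = exp(−0.0000602 × 4000) = 0.785999
Parallel (B and C): 1 − (1 − 0.820042)(1 − 0.722961) = 0.950145
Parallel (D and E): 1 − (1 − 0.736976)(1 − 0.785999) = 0.943713
Series (A, [0.950145], and [0.943713]): 0.960021 × 0.950145 × 0.943713 = 0.8608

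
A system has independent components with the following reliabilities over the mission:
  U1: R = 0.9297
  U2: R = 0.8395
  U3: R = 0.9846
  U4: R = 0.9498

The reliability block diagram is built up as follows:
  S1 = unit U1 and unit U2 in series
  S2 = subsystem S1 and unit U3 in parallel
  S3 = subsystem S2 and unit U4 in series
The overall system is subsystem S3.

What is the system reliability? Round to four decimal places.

0.9466

Series (U1 and U2): 0.929700 × 0.839500 = 0.780483
Parallel ([0.780483] and U3): 1 − (1 − 0.780483)(1 − 0.984600) = 0.996619
Series ([0.996619] and U4): 0.996619 × 0.949800 = 0.9466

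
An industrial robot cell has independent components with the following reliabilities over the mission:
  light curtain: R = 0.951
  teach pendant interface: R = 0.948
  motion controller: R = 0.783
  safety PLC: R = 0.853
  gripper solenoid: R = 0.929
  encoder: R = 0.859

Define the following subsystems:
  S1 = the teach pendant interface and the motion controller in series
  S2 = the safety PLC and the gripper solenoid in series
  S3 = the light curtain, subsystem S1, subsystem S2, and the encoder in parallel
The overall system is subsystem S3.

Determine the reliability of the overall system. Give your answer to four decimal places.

0.9996

Series (teach pendant interface and motion controller): 0.948000 × 0.783000 = 0.742284
Series (safety PLC and gripper solenoid): 0.853000 × 0.929000 = 0.792437
Parallel (light curtain, [0.742284], [0.792437], and encoder): 1 − (1 − 0.951000)(1 − 0.742284)(1 − 0.792437)(1 − 0.859000) = 0.9996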